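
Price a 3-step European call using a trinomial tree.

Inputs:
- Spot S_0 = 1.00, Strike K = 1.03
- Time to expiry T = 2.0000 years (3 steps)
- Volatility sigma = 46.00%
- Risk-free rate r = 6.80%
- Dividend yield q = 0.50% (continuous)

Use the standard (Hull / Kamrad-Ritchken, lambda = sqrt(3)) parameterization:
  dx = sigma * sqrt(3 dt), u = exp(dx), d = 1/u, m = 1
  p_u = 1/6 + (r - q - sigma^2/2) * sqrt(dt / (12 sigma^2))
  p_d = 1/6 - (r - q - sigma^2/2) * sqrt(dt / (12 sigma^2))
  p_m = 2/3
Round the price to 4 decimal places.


dt = T/N = 0.666667; dx = sigma*sqrt(3*dt) = 0.650538
u = exp(dx) = 1.916572; d = 1/u = 0.521765
p_u = 0.144736, p_m = 0.666667, p_d = 0.188597
Discount per step: exp(-r*dt) = 0.955679
Stock lattice S(k, j) with j the centered position index:
  k=0: S(0,+0) = 1.0000
  k=1: S(1,-1) = 0.5218; S(1,+0) = 1.0000; S(1,+1) = 1.9166
  k=2: S(2,-2) = 0.2722; S(2,-1) = 0.5218; S(2,+0) = 1.0000; S(2,+1) = 1.9166; S(2,+2) = 3.6732
  k=3: S(3,-3) = 0.1420; S(3,-2) = 0.2722; S(3,-1) = 0.5218; S(3,+0) = 1.0000; S(3,+1) = 1.9166; S(3,+2) = 3.6732; S(3,+3) = 7.0400
Terminal payoffs V(N, j) = max(S_T - K, 0):
  V(3,-3) = 0.000000; V(3,-2) = 0.000000; V(3,-1) = 0.000000; V(3,+0) = 0.000000; V(3,+1) = 0.886572; V(3,+2) = 2.643249; V(3,+3) = 6.010046
Backward induction: V(k, j) = exp(-r*dt) * [p_u * V(k+1, j+1) + p_m * V(k+1, j) + p_d * V(k+1, j-1)]
  V(2,-2) = exp(-r*dt) * [p_u*0.000000 + p_m*0.000000 + p_d*0.000000] = 0.000000
  V(2,-1) = exp(-r*dt) * [p_u*0.000000 + p_m*0.000000 + p_d*0.000000] = 0.000000
  V(2,+0) = exp(-r*dt) * [p_u*0.886572 + p_m*0.000000 + p_d*0.000000] = 0.122632
  V(2,+1) = exp(-r*dt) * [p_u*2.643249 + p_m*0.886572 + p_d*0.000000] = 0.930470
  V(2,+2) = exp(-r*dt) * [p_u*6.010046 + p_m*2.643249 + p_d*0.886572] = 2.675176
  V(1,-1) = exp(-r*dt) * [p_u*0.122632 + p_m*0.000000 + p_d*0.000000] = 0.016963
  V(1,+0) = exp(-r*dt) * [p_u*0.930470 + p_m*0.122632 + p_d*0.000000] = 0.206835
  V(1,+1) = exp(-r*dt) * [p_u*2.675176 + p_m*0.930470 + p_d*0.122632] = 0.984957
  V(0,+0) = exp(-r*dt) * [p_u*0.984957 + p_m*0.206835 + p_d*0.016963] = 0.271076

Answer: Price = V(0,0) = 0.2711


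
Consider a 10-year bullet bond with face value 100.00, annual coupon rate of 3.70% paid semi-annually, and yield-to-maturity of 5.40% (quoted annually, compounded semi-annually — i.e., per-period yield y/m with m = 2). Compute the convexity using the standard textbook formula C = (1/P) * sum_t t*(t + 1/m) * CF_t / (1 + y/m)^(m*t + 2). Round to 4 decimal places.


Coupon per period c = face * coupon_rate / m = 1.850000
Periods per year m = 2; per-period yield y/m = 0.027000
Number of cashflows N = 20
Cashflows (t years, CF_t, discount factor 1/(1+y/m)^(m*t), PV):
  t = 0.5000: CF_t = 1.850000, DF = 0.973710, PV = 1.801363
  t = 1.0000: CF_t = 1.850000, DF = 0.948111, PV = 1.754005
  t = 1.5000: CF_t = 1.850000, DF = 0.923185, PV = 1.707892
  t = 2.0000: CF_t = 1.850000, DF = 0.898914, PV = 1.662991
  t = 2.5000: CF_t = 1.850000, DF = 0.875282, PV = 1.619271
  t = 3.0000: CF_t = 1.850000, DF = 0.852270, PV = 1.576700
  t = 3.5000: CF_t = 1.850000, DF = 0.829864, PV = 1.535248
  t = 4.0000: CF_t = 1.850000, DF = 0.808047, PV = 1.494886
  t = 4.5000: CF_t = 1.850000, DF = 0.786803, PV = 1.455586
  t = 5.0000: CF_t = 1.850000, DF = 0.766118, PV = 1.417318
  t = 5.5000: CF_t = 1.850000, DF = 0.745976, PV = 1.380056
  t = 6.0000: CF_t = 1.850000, DF = 0.726365, PV = 1.343775
  t = 6.5000: CF_t = 1.850000, DF = 0.707268, PV = 1.308446
  t = 7.0000: CF_t = 1.850000, DF = 0.688674, PV = 1.274047
  t = 7.5000: CF_t = 1.850000, DF = 0.670569, PV = 1.240552
  t = 8.0000: CF_t = 1.850000, DF = 0.652939, PV = 1.207938
  t = 8.5000: CF_t = 1.850000, DF = 0.635774, PV = 1.176181
  t = 9.0000: CF_t = 1.850000, DF = 0.619059, PV = 1.145259
  t = 9.5000: CF_t = 1.850000, DF = 0.602784, PV = 1.115150
  t = 10.0000: CF_t = 101.850000, DF = 0.586937, PV = 59.779484
Price P = sum_t PV_t = 86.996150
Convexity numerator sum_t t*(t + 1/m) * CF_t / (1+y/m)^(m*t + 2):
  t = 0.5000: term = 0.853946
  t = 1.0000: term = 2.494487
  t = 1.5000: term = 4.857813
  t = 2.0000: term = 7.883500
  t = 2.5000: term = 11.514362
  t = 3.0000: term = 15.696307
  t = 3.5000: term = 20.378198
  t = 4.0000: term = 25.511723
  t = 4.5000: term = 31.051270
  t = 5.0000: term = 36.953800
  t = 5.5000: term = 43.178734
  t = 6.0000: term = 49.687841
  t = 6.5000: term = 56.445129
  t = 7.0000: term = 63.416743
  t = 7.5000: term = 70.570865
  t = 8.0000: term = 77.877617
  t = 8.5000: term = 85.308977
  t = 9.0000: term = 92.838683
  t = 9.5000: term = 100.442154
  t = 10.0000: term = 5951.145565
Convexity = (1/P) * sum = 6748.107714 / 86.996150 = 77.567890

Answer: Convexity = 77.5679


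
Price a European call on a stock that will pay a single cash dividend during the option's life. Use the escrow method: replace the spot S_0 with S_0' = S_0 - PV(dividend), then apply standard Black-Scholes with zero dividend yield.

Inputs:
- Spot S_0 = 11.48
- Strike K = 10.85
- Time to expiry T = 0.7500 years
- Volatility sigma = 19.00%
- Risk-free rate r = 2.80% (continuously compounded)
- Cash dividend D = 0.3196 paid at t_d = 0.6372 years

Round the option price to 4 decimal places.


Answer: Price = 1.0174

Derivation:
PV(D) = D * exp(-r * t_d) = 0.3196 * 0.98231662 = 0.31394839
S_0' = S_0 - PV(D) = 11.4800 - 0.31394839 = 11.16605161
d1 = (ln(S_0'/K) + (r + sigma^2/2)*T) / (sigma*sqrt(T)) = 0.38439670
d2 = d1 - sigma*sqrt(T) = 0.21985188
exp(-rT) = 0.97921896
N(d1) = 0.64965778; N(d2) = 0.58700674
C = S_0' * N(d1) - K * exp(-rT) * N(d2) = 11.16605161 * 0.64965778 - 10.8500 * 0.97921896 * 0.58700674 = 1.0174


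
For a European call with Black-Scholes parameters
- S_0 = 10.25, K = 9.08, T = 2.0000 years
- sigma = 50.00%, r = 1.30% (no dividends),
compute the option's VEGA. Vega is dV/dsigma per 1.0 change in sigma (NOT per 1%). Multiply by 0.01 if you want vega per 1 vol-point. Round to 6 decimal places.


d1 = 0.5617305951; d2 = -0.1453761861
phi(d1) = 0.3407149197; exp(-qT) = 1.0000000000; exp(-rT) = 0.9743350896
Vega = S * exp(-qT) * phi(d1) * sqrt(T) = 10.2500 * 1.0000000000 * 0.3407149197 * 1.4142135624 = 4.938898

Answer: Vega = 4.938898


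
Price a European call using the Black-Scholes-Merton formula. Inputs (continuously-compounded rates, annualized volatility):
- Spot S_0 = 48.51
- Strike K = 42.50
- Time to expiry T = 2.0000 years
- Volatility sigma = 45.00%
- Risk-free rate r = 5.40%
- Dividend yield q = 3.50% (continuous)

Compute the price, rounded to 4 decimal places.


Answer: Price = 14.3060

Derivation:
d1 = (ln(S/K) + (r - q + 0.5*sigma^2) * T) / (sigma * sqrt(T)) = 0.58574508
d2 = d1 - sigma * sqrt(T) = -0.05065102
exp(-rT) = 0.89762760; exp(-qT) = 0.93239382
C = S_0 * exp(-qT) * N(d1) - K * exp(-rT) * N(d2)
N(d1) = 0.72097658; N(d2) = 0.47980180
C = 48.5100 * 0.93239382 * 0.72097658 - 42.5000 * 0.89762760 * 0.47980180 = 14.3060


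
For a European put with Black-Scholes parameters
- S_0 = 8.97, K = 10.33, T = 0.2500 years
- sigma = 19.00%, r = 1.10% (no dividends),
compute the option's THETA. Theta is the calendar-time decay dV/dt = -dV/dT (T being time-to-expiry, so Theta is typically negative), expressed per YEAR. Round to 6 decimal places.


d1 = -1.4095169164; d2 = -1.5045169164
phi(d1) = 0.1477390847; exp(-qT) = 1.0000000000; exp(-rT) = 0.9972537778
Theta = -S*exp(-qT)*phi(d1)*sigma/(2*sqrt(T)) + r*K*exp(-rT)*N(-d2) - q*S*exp(-qT)*N(-d1)
N(-d1) = 0.9206588125; N(-d2) = 0.9337758395; sqrt(T) = 0.5000000000
Term 1 = -8.9700 * 1.0000000000 * 0.1477390847 * 0.1900 / (2 * 0.5000000000) = -0.2517917221
Term 2 = 0.0110 * 10.3300 * 0.9972537778 * 0.9337758395 = 0.1058135609
Term 3 = 0 (no dividend yield, q = 0)
Theta = -0.2517917221 + (0.1058135609) + (0.0000000000) = -0.145978

Answer: Theta = -0.145978


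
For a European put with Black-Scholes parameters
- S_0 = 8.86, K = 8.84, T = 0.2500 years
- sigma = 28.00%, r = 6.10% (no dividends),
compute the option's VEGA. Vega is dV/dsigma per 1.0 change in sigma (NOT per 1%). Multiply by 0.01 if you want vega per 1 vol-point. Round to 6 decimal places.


Answer: Vega = 1.734007

Derivation:
d1 = 0.1950706283; d2 = 0.0550706283
phi(d1) = 0.3914236475; exp(-qT) = 1.0000000000; exp(-rT) = 0.9848656924
Vega = S * exp(-qT) * phi(d1) * sqrt(T) = 8.8600 * 1.0000000000 * 0.3914236475 * 0.5000000000 = 1.734007


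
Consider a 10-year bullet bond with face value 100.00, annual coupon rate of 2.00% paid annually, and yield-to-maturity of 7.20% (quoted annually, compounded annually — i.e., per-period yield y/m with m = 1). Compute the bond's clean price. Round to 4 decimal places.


Answer: Price = 63.8127

Derivation:
Coupon per period c = face * coupon_rate / m = 2.000000
Periods per year m = 1; per-period yield y/m = 0.072000
Number of cashflows N = 10
Cashflows (t years, CF_t, discount factor 1/(1+y/m)^(m*t), PV):
  t = 1.0000: CF_t = 2.000000, DF = 0.932836, PV = 1.865672
  t = 2.0000: CF_t = 2.000000, DF = 0.870183, PV = 1.740365
  t = 3.0000: CF_t = 2.000000, DF = 0.811738, PV = 1.623475
  t = 4.0000: CF_t = 2.000000, DF = 0.757218, PV = 1.514436
  t = 5.0000: CF_t = 2.000000, DF = 0.706360, PV = 1.412720
  t = 6.0000: CF_t = 2.000000, DF = 0.658918, PV = 1.317836
  t = 7.0000: CF_t = 2.000000, DF = 0.614662, PV = 1.229324
  t = 8.0000: CF_t = 2.000000, DF = 0.573379, PV = 1.146758
  t = 9.0000: CF_t = 2.000000, DF = 0.534868, PV = 1.069737
  t = 10.0000: CF_t = 102.000000, DF = 0.498944, PV = 50.892328
Price P = sum_t PV_t = 63.812651


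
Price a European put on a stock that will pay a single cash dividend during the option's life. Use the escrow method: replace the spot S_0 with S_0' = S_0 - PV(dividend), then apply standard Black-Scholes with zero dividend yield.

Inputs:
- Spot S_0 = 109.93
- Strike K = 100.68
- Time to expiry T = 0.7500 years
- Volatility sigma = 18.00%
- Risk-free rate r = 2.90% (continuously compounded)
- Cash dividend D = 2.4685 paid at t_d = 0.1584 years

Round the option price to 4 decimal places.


PV(D) = D * exp(-r * t_d) = 2.4685 * 0.99541693 = 2.45718670
S_0' = S_0 - PV(D) = 109.9300 - 2.45718670 = 107.47281330
d1 = (ln(S_0'/K) + (r + sigma^2/2)*T) / (sigma*sqrt(T)) = 0.63630893
d2 = d1 - sigma*sqrt(T) = 0.48042436
exp(-rT) = 0.97848483
N(-d1) = 0.26228754; N(-d2) = 0.31546284
P = K * exp(-rT) * N(-d2) - S_0' * N(-d1) = 100.6800 * 0.97848483 * 0.31546284 - 107.47281330 * 0.26228754 = 2.8887

Answer: Price = 2.8887


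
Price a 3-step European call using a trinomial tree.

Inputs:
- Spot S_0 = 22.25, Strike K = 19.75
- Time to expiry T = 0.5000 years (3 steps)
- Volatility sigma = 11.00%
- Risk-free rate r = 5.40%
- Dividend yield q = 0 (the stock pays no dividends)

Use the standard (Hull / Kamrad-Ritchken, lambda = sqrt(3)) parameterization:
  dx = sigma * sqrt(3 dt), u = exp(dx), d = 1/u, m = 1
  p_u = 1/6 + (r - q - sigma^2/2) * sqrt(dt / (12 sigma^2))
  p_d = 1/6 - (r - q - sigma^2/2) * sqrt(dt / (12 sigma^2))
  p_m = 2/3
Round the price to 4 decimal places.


dt = T/N = 0.166667; dx = sigma*sqrt(3*dt) = 0.077782
u = exp(dx) = 1.080887; d = 1/u = 0.925166
p_u = 0.218039, p_m = 0.666667, p_d = 0.115294
Discount per step: exp(-r*dt) = 0.991040
Stock lattice S(k, j) with j the centered position index:
  k=0: S(0,+0) = 22.2500
  k=1: S(1,-1) = 20.5850; S(1,+0) = 22.2500; S(1,+1) = 24.0497
  k=2: S(2,-2) = 19.0445; S(2,-1) = 20.5850; S(2,+0) = 22.2500; S(2,+1) = 24.0497; S(2,+2) = 25.9950
  k=3: S(3,-3) = 17.6193; S(3,-2) = 19.0445; S(3,-1) = 20.5850; S(3,+0) = 22.2500; S(3,+1) = 24.0497; S(3,+2) = 25.9950; S(3,+3) = 28.0977
Terminal payoffs V(N, j) = max(S_T - K, 0):
  V(3,-3) = 0.000000; V(3,-2) = 0.000000; V(3,-1) = 0.834951; V(3,+0) = 2.500000; V(3,+1) = 4.299730; V(3,+2) = 6.245033; V(3,+3) = 8.347687
Backward induction: V(k, j) = exp(-r*dt) * [p_u * V(k+1, j+1) + p_m * V(k+1, j) + p_d * V(k+1, j-1)]
  V(2,-2) = exp(-r*dt) * [p_u*0.834951 + p_m*0.000000 + p_d*0.000000] = 0.180421
  V(2,-1) = exp(-r*dt) * [p_u*2.500000 + p_m*0.834951 + p_d*0.000000] = 1.091860
  V(2,+0) = exp(-r*dt) * [p_u*4.299730 + p_m*2.500000 + p_d*0.834951] = 2.676246
  V(2,+1) = exp(-r*dt) * [p_u*6.245033 + p_m*4.299730 + p_d*2.500000] = 4.475918
  V(2,+2) = exp(-r*dt) * [p_u*8.347687 + p_m*6.245033 + p_d*4.299730] = 6.421160
  V(1,-1) = exp(-r*dt) * [p_u*2.676246 + p_m*1.091860 + p_d*0.180421] = 1.320298
  V(1,+0) = exp(-r*dt) * [p_u*4.475918 + p_m*2.676246 + p_d*1.091860] = 2.860117
  V(1,+1) = exp(-r*dt) * [p_u*6.421160 + p_m*4.475918 + p_d*2.676246] = 4.650521
  V(0,+0) = exp(-r*dt) * [p_u*4.650521 + p_m*2.860117 + p_d*1.320298] = 3.045430

Answer: Price = V(0,0) = 3.0454


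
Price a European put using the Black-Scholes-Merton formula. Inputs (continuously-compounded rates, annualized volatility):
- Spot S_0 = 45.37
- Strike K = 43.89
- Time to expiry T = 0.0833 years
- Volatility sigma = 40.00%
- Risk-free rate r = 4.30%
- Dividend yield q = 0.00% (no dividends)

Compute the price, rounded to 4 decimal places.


Answer: Price = 1.3352

Derivation:
d1 = (ln(S/K) + (r - q + 0.5*sigma^2) * T) / (sigma * sqrt(T)) = 0.37602108
d2 = d1 - sigma * sqrt(T) = 0.26057413
exp(-rT) = 0.99642451; exp(-qT) = 1.00000000
P = K * exp(-rT) * N(-d2) - S_0 * exp(-qT) * N(-d1)
N(-d1) = 0.35345061; N(-d2) = 0.39721047
P = 43.8900 * 0.99642451 * 0.39721047 - 45.3700 * 1.00000000 * 0.35345061 = 1.3352


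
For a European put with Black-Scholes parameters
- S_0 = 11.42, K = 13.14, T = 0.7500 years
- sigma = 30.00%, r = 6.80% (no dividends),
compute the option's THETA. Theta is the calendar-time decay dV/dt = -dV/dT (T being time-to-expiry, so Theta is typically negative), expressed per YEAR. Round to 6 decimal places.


Answer: Theta = -0.192107

Derivation:
d1 = -0.2137920689; d2 = -0.4735996900
phi(d1) = 0.3899284347; exp(-qT) = 1.0000000000; exp(-rT) = 0.9502786705
Theta = -S*exp(-qT)*phi(d1)*sigma/(2*sqrt(T)) + r*K*exp(-rT)*N(-d2) - q*S*exp(-qT)*N(-d1)
N(-d1) = 0.5846453949; N(-d2) = 0.6821073017; sqrt(T) = 0.8660254038
Term 1 = -11.4200 * 1.0000000000 * 0.3899284347 * 0.3000 / (2 * 0.8660254038) = -0.7712792324
Term 2 = 0.0680 * 13.1400 * 0.9502786705 * 0.6821073017 = 0.5791725335
Term 3 = 0 (no dividend yield, q = 0)
Theta = -0.7712792324 + (0.5791725335) + (0.0000000000) = -0.192107


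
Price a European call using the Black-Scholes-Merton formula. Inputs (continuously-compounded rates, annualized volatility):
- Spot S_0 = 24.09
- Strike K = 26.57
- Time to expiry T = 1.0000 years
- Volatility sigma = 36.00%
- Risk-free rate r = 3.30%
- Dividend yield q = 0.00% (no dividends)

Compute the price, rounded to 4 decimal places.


Answer: Price = 2.8051

Derivation:
d1 = (ln(S/K) + (r - q + 0.5*sigma^2) * T) / (sigma * sqrt(T)) = -0.00051651
d2 = d1 - sigma * sqrt(T) = -0.36051651
exp(-rT) = 0.96753856; exp(-qT) = 1.00000000
C = S_0 * exp(-qT) * N(d1) - K * exp(-rT) * N(d2)
N(d1) = 0.49979394; N(d2) = 0.35923046
C = 24.0900 * 1.00000000 * 0.49979394 - 26.5700 * 0.96753856 * 0.35923046 = 2.8051


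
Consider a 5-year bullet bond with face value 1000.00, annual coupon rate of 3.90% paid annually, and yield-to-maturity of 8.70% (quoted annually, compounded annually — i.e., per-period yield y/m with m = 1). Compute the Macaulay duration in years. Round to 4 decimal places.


Coupon per period c = face * coupon_rate / m = 39.000000
Periods per year m = 1; per-period yield y/m = 0.087000
Number of cashflows N = 5
Cashflows (t years, CF_t, discount factor 1/(1+y/m)^(m*t), PV):
  t = 1.0000: CF_t = 39.000000, DF = 0.919963, PV = 35.878565
  t = 2.0000: CF_t = 39.000000, DF = 0.846332, PV = 33.006959
  t = 3.0000: CF_t = 39.000000, DF = 0.778595, PV = 30.365188
  t = 4.0000: CF_t = 39.000000, DF = 0.716278, PV = 27.934856
  t = 5.0000: CF_t = 1039.000000, DF = 0.658950, PV = 684.648762
Price P = sum_t PV_t = 811.834330
Macaulay numerator sum_t t * PV_t:
  t * PV_t at t = 1.0000: 35.878565
  t * PV_t at t = 2.0000: 66.013919
  t * PV_t at t = 3.0000: 91.095564
  t * PV_t at t = 4.0000: 111.739422
  t * PV_t at t = 5.0000: 3423.243809
Macaulay duration D = (sum_t t * PV_t) / P = 3727.971280 / 811.834330 = 4.592035

Answer: Macaulay duration = 4.5920 years


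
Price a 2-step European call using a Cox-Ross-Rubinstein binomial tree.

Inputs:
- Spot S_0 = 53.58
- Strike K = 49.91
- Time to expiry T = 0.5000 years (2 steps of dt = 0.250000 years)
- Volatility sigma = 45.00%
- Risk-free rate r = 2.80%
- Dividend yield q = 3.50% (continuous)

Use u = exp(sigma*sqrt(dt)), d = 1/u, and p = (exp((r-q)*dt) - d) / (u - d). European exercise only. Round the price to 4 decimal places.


Answer: Price = V(0,0) = 8.3013

Derivation:
dt = T/N = 0.250000
u = exp(sigma*sqrt(dt)) = 1.252323; d = 1/u = 0.798516
p = (exp((r-q)*dt) - d) / (u - d) = 0.440133
Discount per step: exp(-r*dt) = 0.993024
Stock lattice S(k, i) with i counting down-moves:
  k=0: S(0,0) = 53.5800
  k=1: S(1,0) = 67.0995; S(1,1) = 42.7845
  k=2: S(2,0) = 84.0302; S(2,1) = 53.5800; S(2,2) = 34.1641
Terminal payoffs V(N, i) = max(S_T - K, 0):
  V(2,0) = 34.120167; V(2,1) = 3.670000; V(2,2) = 0.000000
Backward induction: V(k, i) = exp(-r*dt) * [p * V(k+1, i) + (1-p) * V(k+1, i+1)].
  V(1,0) = exp(-r*dt) * [p*34.120167 + (1-p)*3.670000] = 16.953042
  V(1,1) = exp(-r*dt) * [p*3.670000 + (1-p)*0.000000] = 1.604021
  V(0,0) = exp(-r*dt) * [p*16.953042 + (1-p)*1.604021] = 8.301322


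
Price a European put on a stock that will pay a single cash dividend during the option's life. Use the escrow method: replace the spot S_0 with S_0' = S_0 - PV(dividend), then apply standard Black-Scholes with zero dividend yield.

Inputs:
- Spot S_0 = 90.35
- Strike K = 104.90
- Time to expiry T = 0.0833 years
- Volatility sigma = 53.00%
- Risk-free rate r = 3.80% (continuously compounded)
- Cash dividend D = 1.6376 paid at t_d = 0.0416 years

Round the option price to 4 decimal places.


PV(D) = D * exp(-r * t_d) = 1.6376 * 0.99842045 = 1.63501333
S_0' = S_0 - PV(D) = 90.3500 - 1.63501333 = 88.71498667
d1 = (ln(S_0'/K) + (r + sigma^2/2)*T) / (sigma*sqrt(T)) = -0.99834329
d2 = d1 - sigma*sqrt(T) = -1.15131051
exp(-rT) = 0.99683960
N(-d1) = 0.84094354; N(-d2) = 0.87519774
P = K * exp(-rT) * N(-d2) - S_0' * N(-d1) = 104.9000 * 0.99683960 * 0.87519774 - 88.71498667 * 0.84094354 = 16.9138

Answer: Price = 16.9138


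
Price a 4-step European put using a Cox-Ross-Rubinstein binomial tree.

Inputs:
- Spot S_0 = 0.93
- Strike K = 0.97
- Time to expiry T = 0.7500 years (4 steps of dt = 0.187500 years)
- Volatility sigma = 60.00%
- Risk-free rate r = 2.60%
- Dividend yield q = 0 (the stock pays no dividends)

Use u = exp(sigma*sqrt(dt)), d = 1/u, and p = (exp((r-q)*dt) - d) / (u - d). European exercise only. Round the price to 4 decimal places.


dt = T/N = 0.187500
u = exp(sigma*sqrt(dt)) = 1.296681; d = 1/u = 0.771200
p = (exp((r-q)*dt) - d) / (u - d) = 0.444711
Discount per step: exp(-r*dt) = 0.995137
Stock lattice S(k, i) with i counting down-moves:
  k=0: S(0,0) = 0.9300
  k=1: S(1,0) = 1.2059; S(1,1) = 0.7172
  k=2: S(2,0) = 1.5637; S(2,1) = 0.9300; S(2,2) = 0.5531
  k=3: S(3,0) = 2.0276; S(3,1) = 1.2059; S(3,2) = 0.7172; S(3,3) = 0.4266
  k=4: S(4,0) = 2.6291; S(4,1) = 1.5637; S(4,2) = 0.9300; S(4,3) = 0.5531; S(4,4) = 0.3290
Terminal payoffs V(N, i) = max(K - S_T, 0):
  V(4,0) = 0.000000; V(4,1) = 0.000000; V(4,2) = 0.040000; V(4,3) = 0.416883; V(4,4) = 0.641034
Backward induction: V(k, i) = exp(-r*dt) * [p * V(k+1, i) + (1-p) * V(k+1, i+1)].
  V(3,0) = exp(-r*dt) * [p*0.000000 + (1-p)*0.000000] = 0.000000
  V(3,1) = exp(-r*dt) * [p*0.000000 + (1-p)*0.040000] = 0.022104
  V(3,2) = exp(-r*dt) * [p*0.040000 + (1-p)*0.416883] = 0.248067
  V(3,3) = exp(-r*dt) * [p*0.416883 + (1-p)*0.641034] = 0.538719
  V(2,0) = exp(-r*dt) * [p*0.000000 + (1-p)*0.022104] = 0.012214
  V(2,1) = exp(-r*dt) * [p*0.022104 + (1-p)*0.248067] = 0.146861
  V(2,2) = exp(-r*dt) * [p*0.248067 + (1-p)*0.538719] = 0.407472
  V(1,0) = exp(-r*dt) * [p*0.012214 + (1-p)*0.146861] = 0.086559
  V(1,1) = exp(-r*dt) * [p*0.146861 + (1-p)*0.407472] = 0.290157
  V(0,0) = exp(-r*dt) * [p*0.086559 + (1-p)*0.290157] = 0.198644

Answer: Price = V(0,0) = 0.1986


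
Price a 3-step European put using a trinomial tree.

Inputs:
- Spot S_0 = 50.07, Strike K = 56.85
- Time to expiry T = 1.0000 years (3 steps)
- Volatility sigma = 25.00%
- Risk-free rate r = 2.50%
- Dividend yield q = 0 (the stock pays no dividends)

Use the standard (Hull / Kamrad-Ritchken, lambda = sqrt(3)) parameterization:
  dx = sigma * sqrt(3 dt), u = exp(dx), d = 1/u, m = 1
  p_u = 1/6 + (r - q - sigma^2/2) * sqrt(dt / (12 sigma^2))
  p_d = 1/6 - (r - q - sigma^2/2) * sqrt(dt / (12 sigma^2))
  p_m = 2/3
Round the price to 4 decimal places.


dt = T/N = 0.333333; dx = sigma*sqrt(3*dt) = 0.250000
u = exp(dx) = 1.284025; d = 1/u = 0.778801
p_u = 0.162500, p_m = 0.666667, p_d = 0.170833
Discount per step: exp(-r*dt) = 0.991701
Stock lattice S(k, j) with j the centered position index:
  k=0: S(0,+0) = 50.0700
  k=1: S(1,-1) = 38.9946; S(1,+0) = 50.0700; S(1,+1) = 64.2912
  k=2: S(2,-2) = 30.3690; S(2,-1) = 38.9946; S(2,+0) = 50.0700; S(2,+1) = 64.2912; S(2,+2) = 82.5515
  k=3: S(3,-3) = 23.6514; S(3,-2) = 30.3690; S(3,-1) = 38.9946; S(3,+0) = 50.0700; S(3,+1) = 64.2912; S(3,+2) = 82.5515; S(3,+3) = 105.9982
Terminal payoffs V(N, j) = max(K - S_T, 0):
  V(3,-3) = 33.198607; V(3,-2) = 26.481010; V(3,-1) = 17.855445; V(3,+0) = 6.780000; V(3,+1) = 0.000000; V(3,+2) = 0.000000; V(3,+3) = 0.000000
Backward induction: V(k, j) = exp(-r*dt) * [p_u * V(k+1, j+1) + p_m * V(k+1, j) + p_d * V(k+1, j-1)]
  V(2,-2) = exp(-r*dt) * [p_u*17.855445 + p_m*26.481010 + p_d*33.198607] = 26.009295
  V(2,-1) = exp(-r*dt) * [p_u*6.780000 + p_m*17.855445 + p_d*26.481010] = 17.383749
  V(2,+0) = exp(-r*dt) * [p_u*0.000000 + p_m*6.780000 + p_d*17.855445] = 7.507481
  V(2,+1) = exp(-r*dt) * [p_u*0.000000 + p_m*0.000000 + p_d*6.780000] = 1.148638
  V(2,+2) = exp(-r*dt) * [p_u*0.000000 + p_m*0.000000 + p_d*0.000000] = 0.000000
  V(1,-1) = exp(-r*dt) * [p_u*7.507481 + p_m*17.383749 + p_d*26.009295] = 17.109214
  V(1,+0) = exp(-r*dt) * [p_u*1.148638 + p_m*7.507481 + p_d*17.383749] = 8.093636
  V(1,+1) = exp(-r*dt) * [p_u*0.000000 + p_m*1.148638 + p_d*7.507481] = 2.031289
  V(0,+0) = exp(-r*dt) * [p_u*2.031289 + p_m*8.093636 + p_d*17.109214] = 8.576893

Answer: Price = V(0,0) = 8.5769


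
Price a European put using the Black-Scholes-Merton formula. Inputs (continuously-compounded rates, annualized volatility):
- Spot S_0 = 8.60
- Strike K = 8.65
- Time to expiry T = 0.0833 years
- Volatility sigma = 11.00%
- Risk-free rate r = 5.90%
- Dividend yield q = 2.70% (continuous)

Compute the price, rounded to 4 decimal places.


d1 = (ln(S/K) + (r - q + 0.5*sigma^2) * T) / (sigma * sqrt(T)) = -0.08276300
d2 = d1 - sigma * sqrt(T) = -0.11451092
exp(-rT) = 0.99509736; exp(-qT) = 0.99775343
P = K * exp(-rT) * N(-d2) - S_0 * exp(-qT) * N(-d1)
N(-d1) = 0.53298001; N(-d2) = 0.54558360
P = 8.6500 * 0.99509736 * 0.54558360 - 8.6000 * 0.99775343 * 0.53298001 = 0.1228

Answer: Price = 0.1228


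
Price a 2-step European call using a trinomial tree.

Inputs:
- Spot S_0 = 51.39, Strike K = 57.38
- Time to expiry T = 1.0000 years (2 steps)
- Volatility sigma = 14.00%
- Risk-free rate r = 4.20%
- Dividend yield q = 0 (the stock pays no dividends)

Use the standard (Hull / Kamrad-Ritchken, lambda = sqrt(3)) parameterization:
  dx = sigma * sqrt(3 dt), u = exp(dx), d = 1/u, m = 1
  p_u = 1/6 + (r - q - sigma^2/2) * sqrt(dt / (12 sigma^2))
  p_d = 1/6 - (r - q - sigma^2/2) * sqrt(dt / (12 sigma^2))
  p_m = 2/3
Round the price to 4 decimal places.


dt = T/N = 0.500000; dx = sigma*sqrt(3*dt) = 0.171464
u = exp(dx) = 1.187042; d = 1/u = 0.842430
p_u = 0.213615, p_m = 0.666667, p_d = 0.119718
Discount per step: exp(-r*dt) = 0.979219
Stock lattice S(k, j) with j the centered position index:
  k=0: S(0,+0) = 51.3900
  k=1: S(1,-1) = 43.2925; S(1,+0) = 51.3900; S(1,+1) = 61.0021
  k=2: S(2,-2) = 36.4709; S(2,-1) = 43.2925; S(2,+0) = 51.3900; S(2,+1) = 61.0021; S(2,+2) = 72.4120
Terminal payoffs V(N, j) = max(S_T - K, 0):
  V(2,-2) = 0.000000; V(2,-1) = 0.000000; V(2,+0) = 0.000000; V(2,+1) = 3.622075; V(2,+2) = 15.032010
Backward induction: V(k, j) = exp(-r*dt) * [p_u * V(k+1, j+1) + p_m * V(k+1, j) + p_d * V(k+1, j-1)]
  V(1,-1) = exp(-r*dt) * [p_u*0.000000 + p_m*0.000000 + p_d*0.000000] = 0.000000
  V(1,+0) = exp(-r*dt) * [p_u*3.622075 + p_m*0.000000 + p_d*0.000000] = 0.757651
  V(1,+1) = exp(-r*dt) * [p_u*15.032010 + p_m*3.622075 + p_d*0.000000] = 5.508873
  V(0,+0) = exp(-r*dt) * [p_u*5.508873 + p_m*0.757651 + p_d*0.000000] = 1.646929

Answer: Price = V(0,0) = 1.6469


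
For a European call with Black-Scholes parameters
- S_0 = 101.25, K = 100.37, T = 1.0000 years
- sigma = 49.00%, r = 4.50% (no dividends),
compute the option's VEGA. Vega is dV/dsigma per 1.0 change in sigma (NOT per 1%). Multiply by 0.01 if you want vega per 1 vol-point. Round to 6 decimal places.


d1 = 0.3546517309; d2 = -0.1353482691
phi(d1) = 0.3746258598; exp(-qT) = 1.0000000000; exp(-rT) = 0.9559974818
Vega = S * exp(-qT) * phi(d1) * sqrt(T) = 101.2500 * 1.0000000000 * 0.3746258598 * 1.0000000000 = 37.930868

Answer: Vega = 37.930868


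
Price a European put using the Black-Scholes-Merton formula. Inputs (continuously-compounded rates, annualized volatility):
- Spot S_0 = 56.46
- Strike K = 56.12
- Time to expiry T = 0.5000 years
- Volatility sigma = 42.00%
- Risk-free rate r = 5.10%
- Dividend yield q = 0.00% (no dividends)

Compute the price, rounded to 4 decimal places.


Answer: Price = 5.7216

Derivation:
d1 = (ln(S/K) + (r - q + 0.5*sigma^2) * T) / (sigma * sqrt(T)) = 0.25469369
d2 = d1 - sigma * sqrt(T) = -0.04229116
exp(-rT) = 0.97482238; exp(-qT) = 1.00000000
P = K * exp(-rT) * N(-d2) - S_0 * exp(-qT) * N(-d1)
N(-d1) = 0.39947984; N(-d2) = 0.51686670
P = 56.1200 * 0.97482238 * 0.51686670 - 56.4600 * 1.00000000 * 0.39947984 = 5.7216


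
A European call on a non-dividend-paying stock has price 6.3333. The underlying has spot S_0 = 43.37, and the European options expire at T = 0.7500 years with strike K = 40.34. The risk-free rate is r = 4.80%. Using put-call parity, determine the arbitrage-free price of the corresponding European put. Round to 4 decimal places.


Answer: Put price = 1.8769

Derivation:
Put-call parity: C - P = S_0 * exp(-qT) - K * exp(-rT).
S_0 * exp(-qT) = 43.3700 * 1.00000000 = 43.37000000
K * exp(-rT) = 40.3400 * 0.96464029 = 38.91358944
P = C - S*exp(-qT) + K*exp(-rT)
P = 6.3333 - 43.37000000 + 38.91358944 = 1.8769


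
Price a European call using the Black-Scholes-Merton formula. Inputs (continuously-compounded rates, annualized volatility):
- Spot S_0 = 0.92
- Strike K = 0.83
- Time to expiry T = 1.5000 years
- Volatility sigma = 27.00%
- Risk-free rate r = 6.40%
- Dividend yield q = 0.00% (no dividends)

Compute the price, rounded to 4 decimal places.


Answer: Price = 0.2120

Derivation:
d1 = (ln(S/K) + (r - q + 0.5*sigma^2) * T) / (sigma * sqrt(T)) = 0.76697143
d2 = d1 - sigma * sqrt(T) = 0.43629032
exp(-rT) = 0.90846402; exp(-qT) = 1.00000000
C = S_0 * exp(-qT) * N(d1) - K * exp(-rT) * N(d2)
N(d1) = 0.77845075; N(d2) = 0.66868695
C = 0.9200 * 1.00000000 * 0.77845075 - 0.8300 * 0.90846402 * 0.66868695 = 0.2120


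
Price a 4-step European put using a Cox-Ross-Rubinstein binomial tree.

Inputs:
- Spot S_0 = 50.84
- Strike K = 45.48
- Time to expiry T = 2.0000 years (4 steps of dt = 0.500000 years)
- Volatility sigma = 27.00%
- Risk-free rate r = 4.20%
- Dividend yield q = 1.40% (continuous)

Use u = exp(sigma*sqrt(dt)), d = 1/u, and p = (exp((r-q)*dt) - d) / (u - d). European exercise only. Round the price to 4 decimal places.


Answer: Price = V(0,0) = 3.9497

Derivation:
dt = T/N = 0.500000
u = exp(sigma*sqrt(dt)) = 1.210361; d = 1/u = 0.826200
p = (exp((r-q)*dt) - d) / (u - d) = 0.489114
Discount per step: exp(-r*dt) = 0.979219
Stock lattice S(k, i) with i counting down-moves:
  k=0: S(0,0) = 50.8400
  k=1: S(1,0) = 61.5348; S(1,1) = 42.0040
  k=2: S(2,0) = 74.4793; S(2,1) = 50.8400; S(2,2) = 34.7037
  k=3: S(3,0) = 90.1468; S(3,1) = 61.5348; S(3,2) = 42.0040; S(3,3) = 28.6722
  k=4: S(4,0) = 109.1102; S(4,1) = 74.4793; S(4,2) = 50.8400; S(4,3) = 34.7037; S(4,4) = 23.6889
Terminal payoffs V(N, i) = max(K - S_T, 0):
  V(4,0) = 0.000000; V(4,1) = 0.000000; V(4,2) = 0.000000; V(4,3) = 10.776318; V(4,4) = 21.791064
Backward induction: V(k, i) = exp(-r*dt) * [p * V(k+1, i) + (1-p) * V(k+1, i+1)].
  V(3,0) = exp(-r*dt) * [p*0.000000 + (1-p)*0.000000] = 0.000000
  V(3,1) = exp(-r*dt) * [p*0.000000 + (1-p)*0.000000] = 0.000000
  V(3,2) = exp(-r*dt) * [p*0.000000 + (1-p)*10.776318] = 5.391060
  V(3,3) = exp(-r*dt) * [p*10.776318 + (1-p)*21.791064] = 16.062713
  V(2,0) = exp(-r*dt) * [p*0.000000 + (1-p)*0.000000] = 0.000000
  V(2,1) = exp(-r*dt) * [p*0.000000 + (1-p)*5.391060] = 2.696982
  V(2,2) = exp(-r*dt) * [p*5.391060 + (1-p)*16.062713] = 10.617728
  V(1,0) = exp(-r*dt) * [p*0.000000 + (1-p)*2.696982] = 1.349217
  V(1,1) = exp(-r*dt) * [p*2.696982 + (1-p)*10.617728] = 6.603441
  V(0,0) = exp(-r*dt) * [p*1.349217 + (1-p)*6.603441] = 3.949705


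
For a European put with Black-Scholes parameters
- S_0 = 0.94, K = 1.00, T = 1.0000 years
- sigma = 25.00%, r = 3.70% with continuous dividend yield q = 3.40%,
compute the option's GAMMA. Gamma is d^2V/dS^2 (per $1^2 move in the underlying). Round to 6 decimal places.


d1 = -0.1105016149; d2 = -0.3605016149
phi(d1) = 0.3965140368; exp(-qT) = 0.9665715046; exp(-rT) = 0.9636761353
Gamma = exp(-qT) * phi(d1) / (S * sigma * sqrt(T)) = 0.9665715046 * 0.3965140368 / (0.9400 * 0.2500 * 1.0000000000) = 1.630890

Answer: Gamma = 1.630890


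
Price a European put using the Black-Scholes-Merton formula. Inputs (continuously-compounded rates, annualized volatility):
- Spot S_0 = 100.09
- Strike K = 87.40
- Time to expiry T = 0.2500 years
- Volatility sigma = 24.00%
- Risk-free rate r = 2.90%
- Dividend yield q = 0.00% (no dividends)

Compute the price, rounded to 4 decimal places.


d1 = (ln(S/K) + (r - q + 0.5*sigma^2) * T) / (sigma * sqrt(T)) = 1.25020415
d2 = d1 - sigma * sqrt(T) = 1.13020415
exp(-rT) = 0.99277622; exp(-qT) = 1.00000000
P = K * exp(-rT) * N(-d2) - S_0 * exp(-qT) * N(-d1)
N(-d1) = 0.10561249; N(-d2) = 0.12919510
P = 87.4000 * 0.99277622 * 0.12919510 - 100.0900 * 1.00000000 * 0.10561249 = 0.6393

Answer: Price = 0.6393


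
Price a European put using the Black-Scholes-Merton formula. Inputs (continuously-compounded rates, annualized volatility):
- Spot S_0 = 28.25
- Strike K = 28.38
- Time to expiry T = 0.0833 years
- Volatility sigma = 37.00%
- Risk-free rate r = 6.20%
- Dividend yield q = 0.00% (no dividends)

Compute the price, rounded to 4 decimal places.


d1 = (ln(S/K) + (r - q + 0.5*sigma^2) * T) / (sigma * sqrt(T)) = 0.05876358
d2 = d1 - sigma * sqrt(T) = -0.04802485
exp(-rT) = 0.99484871; exp(-qT) = 1.00000000
P = K * exp(-rT) * N(-d2) - S_0 * exp(-qT) * N(-d1)
N(-d1) = 0.47657021; N(-d2) = 0.51915178
P = 28.3800 * 0.99484871 * 0.51915178 - 28.2500 * 1.00000000 * 0.47657021 = 1.1945

Answer: Price = 1.1945


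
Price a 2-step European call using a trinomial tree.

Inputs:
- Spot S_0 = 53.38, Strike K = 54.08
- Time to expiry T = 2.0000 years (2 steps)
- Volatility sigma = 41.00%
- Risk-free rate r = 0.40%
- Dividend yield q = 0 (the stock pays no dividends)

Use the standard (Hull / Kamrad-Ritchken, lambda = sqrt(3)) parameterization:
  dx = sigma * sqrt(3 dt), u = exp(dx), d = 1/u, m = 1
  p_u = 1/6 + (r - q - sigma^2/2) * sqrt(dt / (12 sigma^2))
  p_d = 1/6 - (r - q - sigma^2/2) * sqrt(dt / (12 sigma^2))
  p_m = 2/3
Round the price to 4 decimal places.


dt = T/N = 1.000000; dx = sigma*sqrt(3*dt) = 0.710141
u = exp(dx) = 2.034278; d = 1/u = 0.491575
p_u = 0.110305, p_m = 0.666667, p_d = 0.223029
Discount per step: exp(-r*dt) = 0.996008
Stock lattice S(k, j) with j the centered position index:
  k=0: S(0,+0) = 53.3800
  k=1: S(1,-1) = 26.2403; S(1,+0) = 53.3800; S(1,+1) = 108.5897
  k=2: S(2,-2) = 12.8991; S(2,-1) = 26.2403; S(2,+0) = 53.3800; S(2,+1) = 108.5897; S(2,+2) = 220.9017
Terminal payoffs V(N, j) = max(S_T - K, 0):
  V(2,-2) = 0.000000; V(2,-1) = 0.000000; V(2,+0) = 0.000000; V(2,+1) = 54.509745; V(2,+2) = 166.821700
Backward induction: V(k, j) = exp(-r*dt) * [p_u * V(k+1, j+1) + p_m * V(k+1, j) + p_d * V(k+1, j-1)]
  V(1,-1) = exp(-r*dt) * [p_u*0.000000 + p_m*0.000000 + p_d*0.000000] = 0.000000
  V(1,+0) = exp(-r*dt) * [p_u*54.509745 + p_m*0.000000 + p_d*0.000000] = 5.988673
  V(1,+1) = exp(-r*dt) * [p_u*166.821700 + p_m*54.509745 + p_d*0.000000] = 54.522505
  V(0,+0) = exp(-r*dt) * [p_u*54.522505 + p_m*5.988673 + p_d*0.000000] = 9.966586

Answer: Price = V(0,0) = 9.9666


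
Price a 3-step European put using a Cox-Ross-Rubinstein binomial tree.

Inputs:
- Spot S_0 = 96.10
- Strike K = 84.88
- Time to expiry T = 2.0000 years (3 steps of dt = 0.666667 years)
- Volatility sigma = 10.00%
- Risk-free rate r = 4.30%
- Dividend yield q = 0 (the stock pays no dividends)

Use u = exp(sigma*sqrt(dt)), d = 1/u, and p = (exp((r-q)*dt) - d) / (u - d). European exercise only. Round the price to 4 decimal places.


dt = T/N = 0.666667
u = exp(sigma*sqrt(dt)) = 1.085076; d = 1/u = 0.921595
p = (exp((r-q)*dt) - d) / (u - d) = 0.657488
Discount per step: exp(-r*dt) = 0.971740
Stock lattice S(k, i) with i counting down-moves:
  k=0: S(0,0) = 96.1000
  k=1: S(1,0) = 104.2758; S(1,1) = 88.5653
  k=2: S(2,0) = 113.1471; S(2,1) = 96.1000; S(2,2) = 81.6213
  k=3: S(3,0) = 122.7731; S(3,1) = 104.2758; S(3,2) = 88.5653; S(3,3) = 75.2217
Terminal payoffs V(N, i) = max(K - S_T, 0):
  V(3,0) = 0.000000; V(3,1) = 0.000000; V(3,2) = 0.000000; V(3,3) = 9.658256
Backward induction: V(k, i) = exp(-r*dt) * [p * V(k+1, i) + (1-p) * V(k+1, i+1)].
  V(2,0) = exp(-r*dt) * [p*0.000000 + (1-p)*0.000000] = 0.000000
  V(2,1) = exp(-r*dt) * [p*0.000000 + (1-p)*0.000000] = 0.000000
  V(2,2) = exp(-r*dt) * [p*0.000000 + (1-p)*9.658256] = 3.214580
  V(1,0) = exp(-r*dt) * [p*0.000000 + (1-p)*0.000000] = 0.000000
  V(1,1) = exp(-r*dt) * [p*0.000000 + (1-p)*3.214580] = 1.069916
  V(0,0) = exp(-r*dt) * [p*0.000000 + (1-p)*1.069916] = 0.356103

Answer: Price = V(0,0) = 0.3561


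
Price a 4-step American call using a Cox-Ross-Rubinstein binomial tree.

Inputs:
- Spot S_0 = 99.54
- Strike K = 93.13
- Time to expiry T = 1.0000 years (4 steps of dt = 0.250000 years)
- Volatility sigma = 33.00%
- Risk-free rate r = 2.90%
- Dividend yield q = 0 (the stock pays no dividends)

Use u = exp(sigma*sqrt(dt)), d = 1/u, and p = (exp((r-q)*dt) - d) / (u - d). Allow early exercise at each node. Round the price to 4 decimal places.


dt = T/N = 0.250000
u = exp(sigma*sqrt(dt)) = 1.179393; d = 1/u = 0.847894
p = (exp((r-q)*dt) - d) / (u - d) = 0.480793
Discount per step: exp(-r*dt) = 0.992776
Stock lattice S(k, i) with i counting down-moves:
  k=0: S(0,0) = 99.5400
  k=1: S(1,0) = 117.3968; S(1,1) = 84.3993
  k=2: S(2,0) = 138.4570; S(2,1) = 99.5400; S(2,2) = 71.5617
  k=3: S(3,0) = 163.2952; S(3,1) = 117.3968; S(3,2) = 84.3993; S(3,3) = 60.6767
  k=4: S(4,0) = 192.5892; S(4,1) = 138.4570; S(4,2) = 99.5400; S(4,3) = 71.5617; S(4,4) = 51.4474
Terminal payoffs V(N, i) = max(S_T - K, 0):
  V(4,0) = 99.459229; V(4,1) = 45.326968; V(4,2) = 6.410000; V(4,3) = 0.000000; V(4,4) = 0.000000
Backward induction: V(k, i) = exp(-r*dt) * [p * V(k+1, i) + (1-p) * V(k+1, i+1)]; then take max(V_cont, immediate exercise) for American.
  V(3,0) = exp(-r*dt) * [p*99.459229 + (1-p)*45.326968] = 70.837946; exercise = 70.165195; V(3,0) = max -> 70.837946
  V(3,1) = exp(-r*dt) * [p*45.326968 + (1-p)*6.410000] = 24.939542; exercise = 24.266791; V(3,1) = max -> 24.939542
  V(3,2) = exp(-r*dt) * [p*6.410000 + (1-p)*0.000000] = 3.059621; exercise = 0.000000; V(3,2) = max -> 3.059621
  V(3,3) = exp(-r*dt) * [p*0.000000 + (1-p)*0.000000] = 0.000000; exercise = 0.000000; V(3,3) = max -> 0.000000
  V(2,0) = exp(-r*dt) * [p*70.837946 + (1-p)*24.939542] = 46.667609; exercise = 45.326968; V(2,0) = max -> 46.667609
  V(2,1) = exp(-r*dt) * [p*24.939542 + (1-p)*3.059621] = 13.481242; exercise = 6.410000; V(2,1) = max -> 13.481242
  V(2,2) = exp(-r*dt) * [p*3.059621 + (1-p)*0.000000] = 1.460418; exercise = 0.000000; V(2,2) = max -> 1.460418
  V(1,0) = exp(-r*dt) * [p*46.667609 + (1-p)*13.481242] = 29.224373; exercise = 24.266791; V(1,0) = max -> 29.224373
  V(1,1) = exp(-r*dt) * [p*13.481242 + (1-p)*1.460418] = 7.187648; exercise = 0.000000; V(1,1) = max -> 7.187648
  V(0,0) = exp(-r*dt) * [p*29.224373 + (1-p)*7.187648] = 17.654295; exercise = 6.410000; V(0,0) = max -> 17.654295

Answer: Price = V(0,0) = 17.6543


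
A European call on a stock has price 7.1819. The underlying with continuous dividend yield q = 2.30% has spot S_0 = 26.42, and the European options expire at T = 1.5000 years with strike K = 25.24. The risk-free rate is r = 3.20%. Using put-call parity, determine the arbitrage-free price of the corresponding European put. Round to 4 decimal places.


Answer: Put price = 5.7149

Derivation:
Put-call parity: C - P = S_0 * exp(-qT) - K * exp(-rT).
S_0 * exp(-qT) = 26.4200 * 0.96608834 = 25.52405393
K * exp(-rT) = 25.2400 * 0.95313379 = 24.05709679
P = C - S*exp(-qT) + K*exp(-rT)
P = 7.1819 - 25.52405393 + 24.05709679 = 5.7149


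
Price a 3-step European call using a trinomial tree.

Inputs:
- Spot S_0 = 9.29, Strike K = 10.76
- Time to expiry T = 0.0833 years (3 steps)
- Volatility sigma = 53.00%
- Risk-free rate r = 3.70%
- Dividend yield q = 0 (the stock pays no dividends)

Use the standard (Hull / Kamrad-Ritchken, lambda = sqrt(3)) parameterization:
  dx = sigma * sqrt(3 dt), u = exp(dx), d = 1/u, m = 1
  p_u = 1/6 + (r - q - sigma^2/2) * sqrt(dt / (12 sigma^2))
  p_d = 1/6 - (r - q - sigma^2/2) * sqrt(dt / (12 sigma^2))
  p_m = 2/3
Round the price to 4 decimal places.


Answer: Price = V(0,0) = 0.1213

Derivation:
dt = T/N = 0.027767; dx = sigma*sqrt(3*dt) = 0.152967
u = exp(dx) = 1.165287; d = 1/u = 0.858158
p_u = 0.157278, p_m = 0.666667, p_d = 0.176056
Discount per step: exp(-r*dt) = 0.998973
Stock lattice S(k, j) with j the centered position index:
  k=0: S(0,+0) = 9.2900
  k=1: S(1,-1) = 7.9723; S(1,+0) = 9.2900; S(1,+1) = 10.8255
  k=2: S(2,-2) = 6.8415; S(2,-1) = 7.9723; S(2,+0) = 9.2900; S(2,+1) = 10.8255; S(2,+2) = 12.6148
  k=3: S(3,-3) = 5.8711; S(3,-2) = 6.8415; S(3,-1) = 7.9723; S(3,+0) = 9.2900; S(3,+1) = 10.8255; S(3,+2) = 12.6148; S(3,+3) = 14.6999
Terminal payoffs V(N, j) = max(S_T - K, 0):
  V(3,-3) = 0.000000; V(3,-2) = 0.000000; V(3,-1) = 0.000000; V(3,+0) = 0.000000; V(3,+1) = 0.065514; V(3,+2) = 1.854829; V(3,+3) = 3.939893
Backward induction: V(k, j) = exp(-r*dt) * [p_u * V(k+1, j+1) + p_m * V(k+1, j) + p_d * V(k+1, j-1)]
  V(2,-2) = exp(-r*dt) * [p_u*0.000000 + p_m*0.000000 + p_d*0.000000] = 0.000000
  V(2,-1) = exp(-r*dt) * [p_u*0.000000 + p_m*0.000000 + p_d*0.000000] = 0.000000
  V(2,+0) = exp(-r*dt) * [p_u*0.065514 + p_m*0.000000 + p_d*0.000000] = 0.010293
  V(2,+1) = exp(-r*dt) * [p_u*1.854829 + p_m*0.065514 + p_d*0.000000] = 0.335055
  V(2,+2) = exp(-r*dt) * [p_u*3.939893 + p_m*1.854829 + p_d*0.065514] = 1.865825
  V(1,-1) = exp(-r*dt) * [p_u*0.010293 + p_m*0.000000 + p_d*0.000000] = 0.001617
  V(1,+0) = exp(-r*dt) * [p_u*0.335055 + p_m*0.010293 + p_d*0.000000] = 0.059498
  V(1,+1) = exp(-r*dt) * [p_u*1.865825 + p_m*0.335055 + p_d*0.010293] = 0.518102
  V(0,+0) = exp(-r*dt) * [p_u*0.518102 + p_m*0.059498 + p_d*0.001617] = 0.121311


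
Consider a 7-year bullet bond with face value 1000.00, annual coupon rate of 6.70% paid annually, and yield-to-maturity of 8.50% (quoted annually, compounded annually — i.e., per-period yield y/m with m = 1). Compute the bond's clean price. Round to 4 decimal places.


Coupon per period c = face * coupon_rate / m = 67.000000
Periods per year m = 1; per-period yield y/m = 0.085000
Number of cashflows N = 7
Cashflows (t years, CF_t, discount factor 1/(1+y/m)^(m*t), PV):
  t = 1.0000: CF_t = 67.000000, DF = 0.921659, PV = 61.751152
  t = 2.0000: CF_t = 67.000000, DF = 0.849455, PV = 56.913504
  t = 3.0000: CF_t = 67.000000, DF = 0.782908, PV = 52.454843
  t = 4.0000: CF_t = 67.000000, DF = 0.721574, PV = 48.345477
  t = 5.0000: CF_t = 67.000000, DF = 0.665045, PV = 44.558043
  t = 6.0000: CF_t = 67.000000, DF = 0.612945, PV = 41.067321
  t = 7.0000: CF_t = 1067.000000, DF = 0.564926, PV = 602.776416
Price P = sum_t PV_t = 907.866757

Answer: Price = 907.8668


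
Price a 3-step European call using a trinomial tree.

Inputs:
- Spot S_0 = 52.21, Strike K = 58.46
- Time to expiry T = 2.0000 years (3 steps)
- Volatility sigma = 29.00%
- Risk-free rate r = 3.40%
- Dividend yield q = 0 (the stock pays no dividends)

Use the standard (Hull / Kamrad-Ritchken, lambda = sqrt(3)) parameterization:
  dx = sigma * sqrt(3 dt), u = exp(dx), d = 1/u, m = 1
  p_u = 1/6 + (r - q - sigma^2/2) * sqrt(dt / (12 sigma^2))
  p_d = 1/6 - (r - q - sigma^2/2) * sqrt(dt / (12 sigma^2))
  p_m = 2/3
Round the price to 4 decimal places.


dt = T/N = 0.666667; dx = sigma*sqrt(3*dt) = 0.410122
u = exp(dx) = 1.507002; d = 1/u = 0.663569
p_u = 0.160124, p_m = 0.666667, p_d = 0.173209
Discount per step: exp(-r*dt) = 0.977588
Stock lattice S(k, j) with j the centered position index:
  k=0: S(0,+0) = 52.2100
  k=1: S(1,-1) = 34.6450; S(1,+0) = 52.2100; S(1,+1) = 78.6805
  k=2: S(2,-2) = 22.9893; S(2,-1) = 34.6450; S(2,+0) = 52.2100; S(2,+1) = 78.6805; S(2,+2) = 118.5717
  k=3: S(3,-3) = 15.2550; S(3,-2) = 22.9893; S(3,-1) = 34.6450; S(3,+0) = 52.2100; S(3,+1) = 78.6805; S(3,+2) = 118.5717; S(3,+3) = 178.6877
Terminal payoffs V(N, j) = max(S_T - K, 0):
  V(3,-3) = 0.000000; V(3,-2) = 0.000000; V(3,-1) = 0.000000; V(3,+0) = 0.000000; V(3,+1) = 20.220550; V(3,+2) = 60.111709; V(3,+3) = 120.227746
Backward induction: V(k, j) = exp(-r*dt) * [p_u * V(k+1, j+1) + p_m * V(k+1, j) + p_d * V(k+1, j-1)]
  V(2,-2) = exp(-r*dt) * [p_u*0.000000 + p_m*0.000000 + p_d*0.000000] = 0.000000
  V(2,-1) = exp(-r*dt) * [p_u*0.000000 + p_m*0.000000 + p_d*0.000000] = 0.000000
  V(2,+0) = exp(-r*dt) * [p_u*20.220550 + p_m*0.000000 + p_d*0.000000] = 3.165229
  V(2,+1) = exp(-r*dt) * [p_u*60.111709 + p_m*20.220550 + p_d*0.000000] = 22.587850
  V(2,+2) = exp(-r*dt) * [p_u*120.227746 + p_m*60.111709 + p_d*20.220550] = 61.420110
  V(1,-1) = exp(-r*dt) * [p_u*3.165229 + p_m*0.000000 + p_d*0.000000] = 0.495470
  V(1,+0) = exp(-r*dt) * [p_u*22.587850 + p_m*3.165229 + p_d*0.000000] = 5.598655
  V(1,+1) = exp(-r*dt) * [p_u*61.420110 + p_m*22.587850 + p_d*3.165229] = 24.871451
  V(0,+0) = exp(-r*dt) * [p_u*24.871451 + p_m*5.598655 + p_d*0.495470] = 7.625942

Answer: Price = V(0,0) = 7.6259
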